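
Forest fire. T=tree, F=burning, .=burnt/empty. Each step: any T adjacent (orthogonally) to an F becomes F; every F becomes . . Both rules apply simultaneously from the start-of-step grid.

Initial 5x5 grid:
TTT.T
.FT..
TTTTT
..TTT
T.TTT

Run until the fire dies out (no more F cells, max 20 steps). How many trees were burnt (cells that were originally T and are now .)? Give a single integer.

Step 1: +3 fires, +1 burnt (F count now 3)
Step 2: +4 fires, +3 burnt (F count now 4)
Step 3: +2 fires, +4 burnt (F count now 2)
Step 4: +3 fires, +2 burnt (F count now 3)
Step 5: +2 fires, +3 burnt (F count now 2)
Step 6: +1 fires, +2 burnt (F count now 1)
Step 7: +0 fires, +1 burnt (F count now 0)
Fire out after step 7
Initially T: 17, now '.': 23
Total burnt (originally-T cells now '.'): 15

Answer: 15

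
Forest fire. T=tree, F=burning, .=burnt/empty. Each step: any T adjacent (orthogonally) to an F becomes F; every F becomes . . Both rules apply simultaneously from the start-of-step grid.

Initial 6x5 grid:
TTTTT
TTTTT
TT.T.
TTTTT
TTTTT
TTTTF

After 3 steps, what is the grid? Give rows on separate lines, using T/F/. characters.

Step 1: 2 trees catch fire, 1 burn out
  TTTTT
  TTTTT
  TT.T.
  TTTTT
  TTTTF
  TTTF.
Step 2: 3 trees catch fire, 2 burn out
  TTTTT
  TTTTT
  TT.T.
  TTTTF
  TTTF.
  TTF..
Step 3: 3 trees catch fire, 3 burn out
  TTTTT
  TTTTT
  TT.T.
  TTTF.
  TTF..
  TF...

TTTTT
TTTTT
TT.T.
TTTF.
TTF..
TF...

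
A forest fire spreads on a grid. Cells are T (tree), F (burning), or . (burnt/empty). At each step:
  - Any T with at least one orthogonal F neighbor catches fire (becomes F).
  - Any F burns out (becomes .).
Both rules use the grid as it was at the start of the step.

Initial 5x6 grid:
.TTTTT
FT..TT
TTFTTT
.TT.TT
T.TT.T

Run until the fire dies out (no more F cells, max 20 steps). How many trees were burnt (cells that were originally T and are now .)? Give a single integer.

Step 1: +5 fires, +2 burnt (F count now 5)
Step 2: +4 fires, +5 burnt (F count now 4)
Step 3: +5 fires, +4 burnt (F count now 5)
Step 4: +4 fires, +5 burnt (F count now 4)
Step 5: +2 fires, +4 burnt (F count now 2)
Step 6: +0 fires, +2 burnt (F count now 0)
Fire out after step 6
Initially T: 21, now '.': 29
Total burnt (originally-T cells now '.'): 20

Answer: 20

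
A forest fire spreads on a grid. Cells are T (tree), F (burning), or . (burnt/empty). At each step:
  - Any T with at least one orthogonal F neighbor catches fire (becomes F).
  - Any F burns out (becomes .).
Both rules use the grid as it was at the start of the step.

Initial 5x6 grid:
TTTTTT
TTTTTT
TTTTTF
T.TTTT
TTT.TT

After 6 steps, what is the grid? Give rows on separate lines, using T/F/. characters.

Step 1: 3 trees catch fire, 1 burn out
  TTTTTT
  TTTTTF
  TTTTF.
  T.TTTF
  TTT.TT
Step 2: 5 trees catch fire, 3 burn out
  TTTTTF
  TTTTF.
  TTTF..
  T.TTF.
  TTT.TF
Step 3: 5 trees catch fire, 5 burn out
  TTTTF.
  TTTF..
  TTF...
  T.TF..
  TTT.F.
Step 4: 4 trees catch fire, 5 burn out
  TTTF..
  TTF...
  TF....
  T.F...
  TTT...
Step 5: 4 trees catch fire, 4 burn out
  TTF...
  TF....
  F.....
  T.....
  TTF...
Step 6: 4 trees catch fire, 4 burn out
  TF....
  F.....
  ......
  F.....
  TF....

TF....
F.....
......
F.....
TF....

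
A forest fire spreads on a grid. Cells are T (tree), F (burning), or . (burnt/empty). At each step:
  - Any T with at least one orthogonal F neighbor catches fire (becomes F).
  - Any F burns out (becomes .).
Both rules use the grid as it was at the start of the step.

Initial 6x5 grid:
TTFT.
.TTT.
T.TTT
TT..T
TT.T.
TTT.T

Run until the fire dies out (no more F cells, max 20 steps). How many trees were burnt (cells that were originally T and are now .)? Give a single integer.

Answer: 10

Derivation:
Step 1: +3 fires, +1 burnt (F count now 3)
Step 2: +4 fires, +3 burnt (F count now 4)
Step 3: +1 fires, +4 burnt (F count now 1)
Step 4: +1 fires, +1 burnt (F count now 1)
Step 5: +1 fires, +1 burnt (F count now 1)
Step 6: +0 fires, +1 burnt (F count now 0)
Fire out after step 6
Initially T: 20, now '.': 20
Total burnt (originally-T cells now '.'): 10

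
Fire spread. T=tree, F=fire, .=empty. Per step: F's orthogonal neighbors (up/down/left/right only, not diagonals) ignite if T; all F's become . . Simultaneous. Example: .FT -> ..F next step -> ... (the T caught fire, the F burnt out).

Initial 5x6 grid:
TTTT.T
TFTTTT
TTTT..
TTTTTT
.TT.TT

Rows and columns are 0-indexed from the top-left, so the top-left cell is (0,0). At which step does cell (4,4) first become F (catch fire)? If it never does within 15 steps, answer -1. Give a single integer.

Step 1: cell (4,4)='T' (+4 fires, +1 burnt)
Step 2: cell (4,4)='T' (+6 fires, +4 burnt)
Step 3: cell (4,4)='T' (+6 fires, +6 burnt)
Step 4: cell (4,4)='T' (+3 fires, +6 burnt)
Step 5: cell (4,4)='T' (+2 fires, +3 burnt)
Step 6: cell (4,4)='F' (+2 fires, +2 burnt)
  -> target ignites at step 6
Step 7: cell (4,4)='.' (+1 fires, +2 burnt)
Step 8: cell (4,4)='.' (+0 fires, +1 burnt)
  fire out at step 8

6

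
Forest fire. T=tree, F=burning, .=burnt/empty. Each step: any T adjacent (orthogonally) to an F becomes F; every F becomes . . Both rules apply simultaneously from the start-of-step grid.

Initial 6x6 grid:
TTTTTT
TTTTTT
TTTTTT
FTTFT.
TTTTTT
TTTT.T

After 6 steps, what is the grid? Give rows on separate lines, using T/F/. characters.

Step 1: 7 trees catch fire, 2 burn out
  TTTTTT
  TTTTTT
  FTTFTT
  .FF.F.
  FTTFTT
  TTTT.T
Step 2: 10 trees catch fire, 7 burn out
  TTTTTT
  FTTFTT
  .FF.FT
  ......
  .FF.FT
  FTTF.T
Step 3: 9 trees catch fire, 10 burn out
  FTTFTT
  .FF.FT
  .....F
  ......
  .....F
  .FF..T
Step 4: 5 trees catch fire, 9 burn out
  .FF.FT
  .....F
  ......
  ......
  ......
  .....F
Step 5: 1 trees catch fire, 5 burn out
  .....F
  ......
  ......
  ......
  ......
  ......
Step 6: 0 trees catch fire, 1 burn out
  ......
  ......
  ......
  ......
  ......
  ......

......
......
......
......
......
......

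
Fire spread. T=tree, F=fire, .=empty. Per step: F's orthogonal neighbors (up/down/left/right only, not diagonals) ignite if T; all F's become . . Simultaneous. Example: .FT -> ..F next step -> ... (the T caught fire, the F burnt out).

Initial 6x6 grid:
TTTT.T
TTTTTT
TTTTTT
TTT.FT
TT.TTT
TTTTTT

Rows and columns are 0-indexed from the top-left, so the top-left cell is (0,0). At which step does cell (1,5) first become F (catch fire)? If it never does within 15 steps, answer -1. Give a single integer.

Step 1: cell (1,5)='T' (+3 fires, +1 burnt)
Step 2: cell (1,5)='T' (+6 fires, +3 burnt)
Step 3: cell (1,5)='F' (+5 fires, +6 burnt)
  -> target ignites at step 3
Step 4: cell (1,5)='.' (+6 fires, +5 burnt)
Step 5: cell (1,5)='.' (+5 fires, +6 burnt)
Step 6: cell (1,5)='.' (+5 fires, +5 burnt)
Step 7: cell (1,5)='.' (+2 fires, +5 burnt)
Step 8: cell (1,5)='.' (+0 fires, +2 burnt)
  fire out at step 8

3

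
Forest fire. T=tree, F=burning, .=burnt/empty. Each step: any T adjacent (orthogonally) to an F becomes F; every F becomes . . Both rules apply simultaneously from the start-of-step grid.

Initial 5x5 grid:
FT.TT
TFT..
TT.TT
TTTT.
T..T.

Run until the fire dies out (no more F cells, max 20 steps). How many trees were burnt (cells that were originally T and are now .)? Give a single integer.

Step 1: +4 fires, +2 burnt (F count now 4)
Step 2: +2 fires, +4 burnt (F count now 2)
Step 3: +2 fires, +2 burnt (F count now 2)
Step 4: +2 fires, +2 burnt (F count now 2)
Step 5: +2 fires, +2 burnt (F count now 2)
Step 6: +1 fires, +2 burnt (F count now 1)
Step 7: +0 fires, +1 burnt (F count now 0)
Fire out after step 7
Initially T: 15, now '.': 23
Total burnt (originally-T cells now '.'): 13

Answer: 13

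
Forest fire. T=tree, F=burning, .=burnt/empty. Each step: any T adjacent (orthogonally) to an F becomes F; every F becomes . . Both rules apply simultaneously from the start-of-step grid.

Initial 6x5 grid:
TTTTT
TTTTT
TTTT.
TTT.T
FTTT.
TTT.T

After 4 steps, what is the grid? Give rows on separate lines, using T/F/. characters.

Step 1: 3 trees catch fire, 1 burn out
  TTTTT
  TTTTT
  TTTT.
  FTT.T
  .FTT.
  FTT.T
Step 2: 4 trees catch fire, 3 burn out
  TTTTT
  TTTTT
  FTTT.
  .FT.T
  ..FT.
  .FT.T
Step 3: 5 trees catch fire, 4 burn out
  TTTTT
  FTTTT
  .FTT.
  ..F.T
  ...F.
  ..F.T
Step 4: 3 trees catch fire, 5 burn out
  FTTTT
  .FTTT
  ..FT.
  ....T
  .....
  ....T

FTTTT
.FTTT
..FT.
....T
.....
....T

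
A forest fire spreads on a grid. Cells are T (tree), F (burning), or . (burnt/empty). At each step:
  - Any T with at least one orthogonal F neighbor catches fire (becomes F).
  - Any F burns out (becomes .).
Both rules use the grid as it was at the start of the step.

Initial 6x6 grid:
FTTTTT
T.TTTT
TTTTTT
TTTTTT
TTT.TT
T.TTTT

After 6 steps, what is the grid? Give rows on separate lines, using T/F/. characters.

Step 1: 2 trees catch fire, 1 burn out
  .FTTTT
  F.TTTT
  TTTTTT
  TTTTTT
  TTT.TT
  T.TTTT
Step 2: 2 trees catch fire, 2 burn out
  ..FTTT
  ..TTTT
  FTTTTT
  TTTTTT
  TTT.TT
  T.TTTT
Step 3: 4 trees catch fire, 2 burn out
  ...FTT
  ..FTTT
  .FTTTT
  FTTTTT
  TTT.TT
  T.TTTT
Step 4: 5 trees catch fire, 4 burn out
  ....FT
  ...FTT
  ..FTTT
  .FTTTT
  FTT.TT
  T.TTTT
Step 5: 6 trees catch fire, 5 burn out
  .....F
  ....FT
  ...FTT
  ..FTTT
  .FT.TT
  F.TTTT
Step 6: 4 trees catch fire, 6 burn out
  ......
  .....F
  ....FT
  ...FTT
  ..F.TT
  ..TTTT

......
.....F
....FT
...FTT
..F.TT
..TTTT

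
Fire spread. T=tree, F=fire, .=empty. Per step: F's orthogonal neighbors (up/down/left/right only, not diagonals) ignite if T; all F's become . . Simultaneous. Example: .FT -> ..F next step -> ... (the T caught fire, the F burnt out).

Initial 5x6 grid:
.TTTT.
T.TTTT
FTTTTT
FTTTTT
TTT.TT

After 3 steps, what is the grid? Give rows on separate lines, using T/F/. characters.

Step 1: 4 trees catch fire, 2 burn out
  .TTTT.
  F.TTTT
  .FTTTT
  .FTTTT
  FTT.TT
Step 2: 3 trees catch fire, 4 burn out
  .TTTT.
  ..TTTT
  ..FTTT
  ..FTTT
  .FT.TT
Step 3: 4 trees catch fire, 3 burn out
  .TTTT.
  ..FTTT
  ...FTT
  ...FTT
  ..F.TT

.TTTT.
..FTTT
...FTT
...FTT
..F.TT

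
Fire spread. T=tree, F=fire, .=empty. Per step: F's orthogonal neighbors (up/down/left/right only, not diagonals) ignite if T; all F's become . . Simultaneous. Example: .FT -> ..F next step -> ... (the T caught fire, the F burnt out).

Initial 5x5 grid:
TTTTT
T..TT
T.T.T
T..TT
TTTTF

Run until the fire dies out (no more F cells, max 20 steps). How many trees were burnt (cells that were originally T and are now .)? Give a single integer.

Answer: 17

Derivation:
Step 1: +2 fires, +1 burnt (F count now 2)
Step 2: +3 fires, +2 burnt (F count now 3)
Step 3: +2 fires, +3 burnt (F count now 2)
Step 4: +3 fires, +2 burnt (F count now 3)
Step 5: +2 fires, +3 burnt (F count now 2)
Step 6: +2 fires, +2 burnt (F count now 2)
Step 7: +2 fires, +2 burnt (F count now 2)
Step 8: +1 fires, +2 burnt (F count now 1)
Step 9: +0 fires, +1 burnt (F count now 0)
Fire out after step 9
Initially T: 18, now '.': 24
Total burnt (originally-T cells now '.'): 17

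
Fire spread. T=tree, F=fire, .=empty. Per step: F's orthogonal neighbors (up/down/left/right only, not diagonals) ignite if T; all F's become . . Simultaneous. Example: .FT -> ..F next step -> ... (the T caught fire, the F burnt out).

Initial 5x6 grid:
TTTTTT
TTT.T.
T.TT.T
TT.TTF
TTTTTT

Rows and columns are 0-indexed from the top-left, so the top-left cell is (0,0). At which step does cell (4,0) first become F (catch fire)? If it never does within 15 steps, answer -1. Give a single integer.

Step 1: cell (4,0)='T' (+3 fires, +1 burnt)
Step 2: cell (4,0)='T' (+2 fires, +3 burnt)
Step 3: cell (4,0)='T' (+2 fires, +2 burnt)
Step 4: cell (4,0)='T' (+2 fires, +2 burnt)
Step 5: cell (4,0)='T' (+2 fires, +2 burnt)
Step 6: cell (4,0)='F' (+4 fires, +2 burnt)
  -> target ignites at step 6
Step 7: cell (4,0)='.' (+4 fires, +4 burnt)
Step 8: cell (4,0)='.' (+3 fires, +4 burnt)
Step 9: cell (4,0)='.' (+2 fires, +3 burnt)
Step 10: cell (4,0)='.' (+0 fires, +2 burnt)
  fire out at step 10

6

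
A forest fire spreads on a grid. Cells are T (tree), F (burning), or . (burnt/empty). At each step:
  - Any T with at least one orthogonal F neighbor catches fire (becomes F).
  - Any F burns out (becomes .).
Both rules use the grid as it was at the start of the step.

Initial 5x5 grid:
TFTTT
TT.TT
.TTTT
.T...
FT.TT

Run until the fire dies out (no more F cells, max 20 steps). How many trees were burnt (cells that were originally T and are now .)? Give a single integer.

Answer: 14

Derivation:
Step 1: +4 fires, +2 burnt (F count now 4)
Step 2: +4 fires, +4 burnt (F count now 4)
Step 3: +3 fires, +4 burnt (F count now 3)
Step 4: +2 fires, +3 burnt (F count now 2)
Step 5: +1 fires, +2 burnt (F count now 1)
Step 6: +0 fires, +1 burnt (F count now 0)
Fire out after step 6
Initially T: 16, now '.': 23
Total burnt (originally-T cells now '.'): 14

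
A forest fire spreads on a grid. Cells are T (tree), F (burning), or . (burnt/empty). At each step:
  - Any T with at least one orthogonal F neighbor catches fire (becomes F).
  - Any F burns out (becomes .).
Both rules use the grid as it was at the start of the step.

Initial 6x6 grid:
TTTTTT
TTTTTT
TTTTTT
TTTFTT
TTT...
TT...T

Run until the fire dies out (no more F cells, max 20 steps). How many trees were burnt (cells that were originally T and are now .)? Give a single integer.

Answer: 28

Derivation:
Step 1: +3 fires, +1 burnt (F count now 3)
Step 2: +6 fires, +3 burnt (F count now 6)
Step 3: +7 fires, +6 burnt (F count now 7)
Step 4: +7 fires, +7 burnt (F count now 7)
Step 5: +4 fires, +7 burnt (F count now 4)
Step 6: +1 fires, +4 burnt (F count now 1)
Step 7: +0 fires, +1 burnt (F count now 0)
Fire out after step 7
Initially T: 29, now '.': 35
Total burnt (originally-T cells now '.'): 28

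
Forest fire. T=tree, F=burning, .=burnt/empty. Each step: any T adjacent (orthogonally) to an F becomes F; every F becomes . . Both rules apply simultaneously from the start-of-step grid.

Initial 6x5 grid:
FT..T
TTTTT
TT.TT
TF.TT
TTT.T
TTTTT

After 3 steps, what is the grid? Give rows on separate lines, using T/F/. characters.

Step 1: 5 trees catch fire, 2 burn out
  .F..T
  FTTTT
  TF.TT
  F..TT
  TFT.T
  TTTTT
Step 2: 5 trees catch fire, 5 burn out
  ....T
  .FTTT
  F..TT
  ...TT
  F.F.T
  TFTTT
Step 3: 3 trees catch fire, 5 burn out
  ....T
  ..FTT
  ...TT
  ...TT
  ....T
  F.FTT

....T
..FTT
...TT
...TT
....T
F.FTT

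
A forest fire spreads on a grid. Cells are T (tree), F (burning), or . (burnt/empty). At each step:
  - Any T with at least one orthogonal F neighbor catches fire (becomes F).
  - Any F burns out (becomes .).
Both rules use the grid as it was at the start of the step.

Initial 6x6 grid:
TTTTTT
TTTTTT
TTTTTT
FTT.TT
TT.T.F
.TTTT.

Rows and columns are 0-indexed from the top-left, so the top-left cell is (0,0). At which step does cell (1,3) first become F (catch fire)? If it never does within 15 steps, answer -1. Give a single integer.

Step 1: cell (1,3)='T' (+4 fires, +2 burnt)
Step 2: cell (1,3)='T' (+6 fires, +4 burnt)
Step 3: cell (1,3)='T' (+6 fires, +6 burnt)
Step 4: cell (1,3)='T' (+6 fires, +6 burnt)
Step 5: cell (1,3)='F' (+4 fires, +6 burnt)
  -> target ignites at step 5
Step 6: cell (1,3)='.' (+3 fires, +4 burnt)
Step 7: cell (1,3)='.' (+0 fires, +3 burnt)
  fire out at step 7

5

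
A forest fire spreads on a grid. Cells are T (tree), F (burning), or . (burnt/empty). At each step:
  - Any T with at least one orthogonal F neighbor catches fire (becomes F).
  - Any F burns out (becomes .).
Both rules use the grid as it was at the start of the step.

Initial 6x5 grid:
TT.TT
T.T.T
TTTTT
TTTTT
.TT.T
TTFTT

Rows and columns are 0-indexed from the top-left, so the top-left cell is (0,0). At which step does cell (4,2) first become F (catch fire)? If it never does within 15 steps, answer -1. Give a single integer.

Step 1: cell (4,2)='F' (+3 fires, +1 burnt)
  -> target ignites at step 1
Step 2: cell (4,2)='.' (+4 fires, +3 burnt)
Step 3: cell (4,2)='.' (+4 fires, +4 burnt)
Step 4: cell (4,2)='.' (+5 fires, +4 burnt)
Step 5: cell (4,2)='.' (+2 fires, +5 burnt)
Step 6: cell (4,2)='.' (+2 fires, +2 burnt)
Step 7: cell (4,2)='.' (+2 fires, +2 burnt)
Step 8: cell (4,2)='.' (+2 fires, +2 burnt)
Step 9: cell (4,2)='.' (+0 fires, +2 burnt)
  fire out at step 9

1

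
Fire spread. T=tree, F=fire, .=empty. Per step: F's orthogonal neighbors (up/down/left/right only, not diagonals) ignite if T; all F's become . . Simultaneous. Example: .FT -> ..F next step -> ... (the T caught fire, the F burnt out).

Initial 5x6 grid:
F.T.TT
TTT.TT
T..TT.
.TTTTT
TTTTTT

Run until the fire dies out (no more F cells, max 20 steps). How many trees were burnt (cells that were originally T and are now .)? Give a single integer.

Answer: 5

Derivation:
Step 1: +1 fires, +1 burnt (F count now 1)
Step 2: +2 fires, +1 burnt (F count now 2)
Step 3: +1 fires, +2 burnt (F count now 1)
Step 4: +1 fires, +1 burnt (F count now 1)
Step 5: +0 fires, +1 burnt (F count now 0)
Fire out after step 5
Initially T: 22, now '.': 13
Total burnt (originally-T cells now '.'): 5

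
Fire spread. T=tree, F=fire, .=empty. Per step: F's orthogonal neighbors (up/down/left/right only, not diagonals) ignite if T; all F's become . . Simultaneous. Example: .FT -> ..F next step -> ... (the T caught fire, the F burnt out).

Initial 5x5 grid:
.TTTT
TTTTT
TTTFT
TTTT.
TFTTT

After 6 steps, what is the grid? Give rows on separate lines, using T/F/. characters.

Step 1: 7 trees catch fire, 2 burn out
  .TTTT
  TTTFT
  TTF.F
  TFTF.
  F.FTT
Step 2: 7 trees catch fire, 7 burn out
  .TTFT
  TTF.F
  TF...
  F.F..
  ...FT
Step 3: 5 trees catch fire, 7 burn out
  .TF.F
  TF...
  F....
  .....
  ....F
Step 4: 2 trees catch fire, 5 burn out
  .F...
  F....
  .....
  .....
  .....
Step 5: 0 trees catch fire, 2 burn out
  .....
  .....
  .....
  .....
  .....
Step 6: 0 trees catch fire, 0 burn out
  .....
  .....
  .....
  .....
  .....

.....
.....
.....
.....
.....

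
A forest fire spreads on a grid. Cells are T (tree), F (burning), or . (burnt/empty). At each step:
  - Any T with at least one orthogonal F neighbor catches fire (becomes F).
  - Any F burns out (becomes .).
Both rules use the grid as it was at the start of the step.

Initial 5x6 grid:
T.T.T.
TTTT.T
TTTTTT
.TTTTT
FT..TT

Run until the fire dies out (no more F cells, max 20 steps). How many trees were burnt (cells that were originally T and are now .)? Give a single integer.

Answer: 21

Derivation:
Step 1: +1 fires, +1 burnt (F count now 1)
Step 2: +1 fires, +1 burnt (F count now 1)
Step 3: +2 fires, +1 burnt (F count now 2)
Step 4: +4 fires, +2 burnt (F count now 4)
Step 5: +4 fires, +4 burnt (F count now 4)
Step 6: +6 fires, +4 burnt (F count now 6)
Step 7: +2 fires, +6 burnt (F count now 2)
Step 8: +1 fires, +2 burnt (F count now 1)
Step 9: +0 fires, +1 burnt (F count now 0)
Fire out after step 9
Initially T: 22, now '.': 29
Total burnt (originally-T cells now '.'): 21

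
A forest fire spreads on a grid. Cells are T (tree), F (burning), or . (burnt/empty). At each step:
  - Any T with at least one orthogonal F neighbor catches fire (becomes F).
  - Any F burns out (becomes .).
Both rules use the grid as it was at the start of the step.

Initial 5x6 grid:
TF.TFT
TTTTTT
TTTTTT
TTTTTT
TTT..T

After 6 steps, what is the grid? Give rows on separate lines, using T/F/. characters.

Step 1: 5 trees catch fire, 2 burn out
  F..F.F
  TFTTFT
  TTTTTT
  TTTTTT
  TTT..T
Step 2: 6 trees catch fire, 5 burn out
  ......
  F.FF.F
  TFTTFT
  TTTTTT
  TTT..T
Step 3: 6 trees catch fire, 6 burn out
  ......
  ......
  F.FF.F
  TFTTFT
  TTT..T
Step 4: 5 trees catch fire, 6 burn out
  ......
  ......
  ......
  F.FF.F
  TFT..T
Step 5: 3 trees catch fire, 5 burn out
  ......
  ......
  ......
  ......
  F.F..F
Step 6: 0 trees catch fire, 3 burn out
  ......
  ......
  ......
  ......
  ......

......
......
......
......
......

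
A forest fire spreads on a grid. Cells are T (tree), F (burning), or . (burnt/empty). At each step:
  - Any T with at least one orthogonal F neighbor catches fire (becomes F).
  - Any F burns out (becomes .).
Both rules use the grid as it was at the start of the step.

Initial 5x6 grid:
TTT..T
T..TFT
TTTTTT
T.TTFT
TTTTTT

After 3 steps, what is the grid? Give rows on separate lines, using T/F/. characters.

Step 1: 6 trees catch fire, 2 burn out
  TTT..T
  T..F.F
  TTTTFT
  T.TF.F
  TTTTFT
Step 2: 6 trees catch fire, 6 burn out
  TTT..F
  T.....
  TTTF.F
  T.F...
  TTTF.F
Step 3: 2 trees catch fire, 6 burn out
  TTT...
  T.....
  TTF...
  T.....
  TTF...

TTT...
T.....
TTF...
T.....
TTF...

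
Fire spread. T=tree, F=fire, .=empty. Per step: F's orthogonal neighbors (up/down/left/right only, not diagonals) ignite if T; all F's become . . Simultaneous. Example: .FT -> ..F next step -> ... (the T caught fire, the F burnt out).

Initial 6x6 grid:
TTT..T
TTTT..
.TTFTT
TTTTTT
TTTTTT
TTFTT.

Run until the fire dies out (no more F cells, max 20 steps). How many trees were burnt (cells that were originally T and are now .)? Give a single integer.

Answer: 27

Derivation:
Step 1: +7 fires, +2 burnt (F count now 7)
Step 2: +9 fires, +7 burnt (F count now 9)
Step 3: +6 fires, +9 burnt (F count now 6)
Step 4: +4 fires, +6 burnt (F count now 4)
Step 5: +1 fires, +4 burnt (F count now 1)
Step 6: +0 fires, +1 burnt (F count now 0)
Fire out after step 6
Initially T: 28, now '.': 35
Total burnt (originally-T cells now '.'): 27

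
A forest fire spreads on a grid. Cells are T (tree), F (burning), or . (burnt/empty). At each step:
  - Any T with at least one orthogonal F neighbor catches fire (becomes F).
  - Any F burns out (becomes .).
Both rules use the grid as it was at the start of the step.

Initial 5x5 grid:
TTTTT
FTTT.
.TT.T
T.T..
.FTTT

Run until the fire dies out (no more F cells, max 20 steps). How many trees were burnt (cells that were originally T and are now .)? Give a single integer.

Step 1: +3 fires, +2 burnt (F count now 3)
Step 2: +5 fires, +3 burnt (F count now 5)
Step 3: +4 fires, +5 burnt (F count now 4)
Step 4: +1 fires, +4 burnt (F count now 1)
Step 5: +1 fires, +1 burnt (F count now 1)
Step 6: +0 fires, +1 burnt (F count now 0)
Fire out after step 6
Initially T: 16, now '.': 23
Total burnt (originally-T cells now '.'): 14

Answer: 14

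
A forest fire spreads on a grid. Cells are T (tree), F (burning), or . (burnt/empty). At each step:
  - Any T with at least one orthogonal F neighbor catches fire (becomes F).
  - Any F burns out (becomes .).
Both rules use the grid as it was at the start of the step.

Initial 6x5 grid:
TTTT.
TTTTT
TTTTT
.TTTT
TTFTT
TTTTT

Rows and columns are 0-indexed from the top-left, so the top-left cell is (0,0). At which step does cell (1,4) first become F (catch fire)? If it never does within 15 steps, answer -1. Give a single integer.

Step 1: cell (1,4)='T' (+4 fires, +1 burnt)
Step 2: cell (1,4)='T' (+7 fires, +4 burnt)
Step 3: cell (1,4)='T' (+6 fires, +7 burnt)
Step 4: cell (1,4)='T' (+5 fires, +6 burnt)
Step 5: cell (1,4)='F' (+4 fires, +5 burnt)
  -> target ignites at step 5
Step 6: cell (1,4)='.' (+1 fires, +4 burnt)
Step 7: cell (1,4)='.' (+0 fires, +1 burnt)
  fire out at step 7

5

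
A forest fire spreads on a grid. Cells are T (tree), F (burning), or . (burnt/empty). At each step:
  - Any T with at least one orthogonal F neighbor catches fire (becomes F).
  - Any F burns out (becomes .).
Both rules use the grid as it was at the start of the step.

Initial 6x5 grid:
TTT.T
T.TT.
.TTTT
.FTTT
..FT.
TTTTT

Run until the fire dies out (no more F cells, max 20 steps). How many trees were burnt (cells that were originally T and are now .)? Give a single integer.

Step 1: +4 fires, +2 burnt (F count now 4)
Step 2: +4 fires, +4 burnt (F count now 4)
Step 3: +5 fires, +4 burnt (F count now 5)
Step 4: +3 fires, +5 burnt (F count now 3)
Step 5: +1 fires, +3 burnt (F count now 1)
Step 6: +1 fires, +1 burnt (F count now 1)
Step 7: +1 fires, +1 burnt (F count now 1)
Step 8: +0 fires, +1 burnt (F count now 0)
Fire out after step 8
Initially T: 20, now '.': 29
Total burnt (originally-T cells now '.'): 19

Answer: 19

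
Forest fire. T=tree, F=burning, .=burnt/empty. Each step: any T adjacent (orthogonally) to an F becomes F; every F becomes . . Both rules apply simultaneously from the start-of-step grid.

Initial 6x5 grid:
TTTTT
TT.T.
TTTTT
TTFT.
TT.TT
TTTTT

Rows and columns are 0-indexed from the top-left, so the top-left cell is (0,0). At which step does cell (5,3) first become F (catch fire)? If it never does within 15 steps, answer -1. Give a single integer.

Step 1: cell (5,3)='T' (+3 fires, +1 burnt)
Step 2: cell (5,3)='T' (+5 fires, +3 burnt)
Step 3: cell (5,3)='F' (+8 fires, +5 burnt)
  -> target ignites at step 3
Step 4: cell (5,3)='.' (+6 fires, +8 burnt)
Step 5: cell (5,3)='.' (+3 fires, +6 burnt)
Step 6: cell (5,3)='.' (+0 fires, +3 burnt)
  fire out at step 6

3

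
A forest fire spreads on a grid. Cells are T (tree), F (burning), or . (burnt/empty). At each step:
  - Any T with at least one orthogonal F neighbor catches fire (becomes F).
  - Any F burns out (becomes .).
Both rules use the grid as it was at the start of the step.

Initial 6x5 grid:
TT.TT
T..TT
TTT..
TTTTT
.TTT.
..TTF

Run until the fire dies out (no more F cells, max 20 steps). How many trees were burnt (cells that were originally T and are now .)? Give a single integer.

Answer: 16

Derivation:
Step 1: +1 fires, +1 burnt (F count now 1)
Step 2: +2 fires, +1 burnt (F count now 2)
Step 3: +2 fires, +2 burnt (F count now 2)
Step 4: +3 fires, +2 burnt (F count now 3)
Step 5: +2 fires, +3 burnt (F count now 2)
Step 6: +2 fires, +2 burnt (F count now 2)
Step 7: +1 fires, +2 burnt (F count now 1)
Step 8: +1 fires, +1 burnt (F count now 1)
Step 9: +1 fires, +1 burnt (F count now 1)
Step 10: +1 fires, +1 burnt (F count now 1)
Step 11: +0 fires, +1 burnt (F count now 0)
Fire out after step 11
Initially T: 20, now '.': 26
Total burnt (originally-T cells now '.'): 16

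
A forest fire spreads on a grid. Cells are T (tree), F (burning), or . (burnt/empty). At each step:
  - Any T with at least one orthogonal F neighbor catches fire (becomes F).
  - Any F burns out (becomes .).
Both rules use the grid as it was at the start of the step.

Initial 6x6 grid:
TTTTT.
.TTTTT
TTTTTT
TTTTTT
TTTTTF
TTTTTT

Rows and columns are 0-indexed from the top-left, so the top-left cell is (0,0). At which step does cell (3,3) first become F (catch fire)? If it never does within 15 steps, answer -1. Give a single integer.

Step 1: cell (3,3)='T' (+3 fires, +1 burnt)
Step 2: cell (3,3)='T' (+4 fires, +3 burnt)
Step 3: cell (3,3)='F' (+5 fires, +4 burnt)
  -> target ignites at step 3
Step 4: cell (3,3)='.' (+5 fires, +5 burnt)
Step 5: cell (3,3)='.' (+6 fires, +5 burnt)
Step 6: cell (3,3)='.' (+5 fires, +6 burnt)
Step 7: cell (3,3)='.' (+3 fires, +5 burnt)
Step 8: cell (3,3)='.' (+1 fires, +3 burnt)
Step 9: cell (3,3)='.' (+1 fires, +1 burnt)
Step 10: cell (3,3)='.' (+0 fires, +1 burnt)
  fire out at step 10

3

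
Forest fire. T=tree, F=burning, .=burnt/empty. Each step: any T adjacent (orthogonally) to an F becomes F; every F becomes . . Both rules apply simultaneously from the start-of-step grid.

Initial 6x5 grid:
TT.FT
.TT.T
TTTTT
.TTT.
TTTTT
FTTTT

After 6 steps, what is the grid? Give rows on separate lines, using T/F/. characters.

Step 1: 3 trees catch fire, 2 burn out
  TT..F
  .TT.T
  TTTTT
  .TTT.
  FTTTT
  .FTTT
Step 2: 3 trees catch fire, 3 burn out
  TT...
  .TT.F
  TTTTT
  .TTT.
  .FTTT
  ..FTT
Step 3: 4 trees catch fire, 3 burn out
  TT...
  .TT..
  TTTTF
  .FTT.
  ..FTT
  ...FT
Step 4: 5 trees catch fire, 4 burn out
  TT...
  .TT..
  TFTF.
  ..FT.
  ...FT
  ....F
Step 5: 5 trees catch fire, 5 burn out
  TT...
  .FT..
  F.F..
  ...F.
  ....F
  .....
Step 6: 2 trees catch fire, 5 burn out
  TF...
  ..F..
  .....
  .....
  .....
  .....

TF...
..F..
.....
.....
.....
.....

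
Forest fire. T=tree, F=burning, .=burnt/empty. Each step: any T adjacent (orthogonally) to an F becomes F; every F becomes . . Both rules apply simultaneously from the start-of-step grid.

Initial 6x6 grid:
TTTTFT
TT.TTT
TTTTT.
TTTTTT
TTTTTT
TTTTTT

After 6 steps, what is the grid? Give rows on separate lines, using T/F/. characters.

Step 1: 3 trees catch fire, 1 burn out
  TTTF.F
  TT.TFT
  TTTTT.
  TTTTTT
  TTTTTT
  TTTTTT
Step 2: 4 trees catch fire, 3 burn out
  TTF...
  TT.F.F
  TTTTF.
  TTTTTT
  TTTTTT
  TTTTTT
Step 3: 3 trees catch fire, 4 burn out
  TF....
  TT....
  TTTF..
  TTTTFT
  TTTTTT
  TTTTTT
Step 4: 6 trees catch fire, 3 burn out
  F.....
  TF....
  TTF...
  TTTF.F
  TTTTFT
  TTTTTT
Step 5: 6 trees catch fire, 6 burn out
  ......
  F.....
  TF....
  TTF...
  TTTF.F
  TTTTFT
Step 6: 5 trees catch fire, 6 burn out
  ......
  ......
  F.....
  TF....
  TTF...
  TTTF.F

......
......
F.....
TF....
TTF...
TTTF.F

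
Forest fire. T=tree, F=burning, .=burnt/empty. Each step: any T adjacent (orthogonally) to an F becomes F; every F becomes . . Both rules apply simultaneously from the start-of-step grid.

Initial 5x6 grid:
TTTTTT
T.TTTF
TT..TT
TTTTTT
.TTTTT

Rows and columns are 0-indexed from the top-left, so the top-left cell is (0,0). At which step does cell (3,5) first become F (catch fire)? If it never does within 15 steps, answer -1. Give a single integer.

Step 1: cell (3,5)='T' (+3 fires, +1 burnt)
Step 2: cell (3,5)='F' (+4 fires, +3 burnt)
  -> target ignites at step 2
Step 3: cell (3,5)='.' (+4 fires, +4 burnt)
Step 4: cell (3,5)='.' (+3 fires, +4 burnt)
Step 5: cell (3,5)='.' (+3 fires, +3 burnt)
Step 6: cell (3,5)='.' (+3 fires, +3 burnt)
Step 7: cell (3,5)='.' (+4 fires, +3 burnt)
Step 8: cell (3,5)='.' (+1 fires, +4 burnt)
Step 9: cell (3,5)='.' (+0 fires, +1 burnt)
  fire out at step 9

2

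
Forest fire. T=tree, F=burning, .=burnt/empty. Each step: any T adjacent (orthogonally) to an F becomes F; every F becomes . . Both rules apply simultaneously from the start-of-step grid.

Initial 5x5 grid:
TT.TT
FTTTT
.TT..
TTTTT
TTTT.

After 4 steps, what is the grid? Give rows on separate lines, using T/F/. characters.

Step 1: 2 trees catch fire, 1 burn out
  FT.TT
  .FTTT
  .TT..
  TTTTT
  TTTT.
Step 2: 3 trees catch fire, 2 burn out
  .F.TT
  ..FTT
  .FT..
  TTTTT
  TTTT.
Step 3: 3 trees catch fire, 3 burn out
  ...TT
  ...FT
  ..F..
  TFTTT
  TTTT.
Step 4: 5 trees catch fire, 3 burn out
  ...FT
  ....F
  .....
  F.FTT
  TFTT.

...FT
....F
.....
F.FTT
TFTT.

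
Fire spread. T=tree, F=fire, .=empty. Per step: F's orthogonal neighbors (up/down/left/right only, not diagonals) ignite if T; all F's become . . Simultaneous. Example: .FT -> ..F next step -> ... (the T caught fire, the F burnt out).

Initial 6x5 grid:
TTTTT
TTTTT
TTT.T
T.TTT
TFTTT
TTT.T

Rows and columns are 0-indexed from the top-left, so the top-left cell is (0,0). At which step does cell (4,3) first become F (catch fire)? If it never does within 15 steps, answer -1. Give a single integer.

Step 1: cell (4,3)='T' (+3 fires, +1 burnt)
Step 2: cell (4,3)='F' (+5 fires, +3 burnt)
  -> target ignites at step 2
Step 3: cell (4,3)='.' (+4 fires, +5 burnt)
Step 4: cell (4,3)='.' (+5 fires, +4 burnt)
Step 5: cell (4,3)='.' (+5 fires, +5 burnt)
Step 6: cell (4,3)='.' (+3 fires, +5 burnt)
Step 7: cell (4,3)='.' (+1 fires, +3 burnt)
Step 8: cell (4,3)='.' (+0 fires, +1 burnt)
  fire out at step 8

2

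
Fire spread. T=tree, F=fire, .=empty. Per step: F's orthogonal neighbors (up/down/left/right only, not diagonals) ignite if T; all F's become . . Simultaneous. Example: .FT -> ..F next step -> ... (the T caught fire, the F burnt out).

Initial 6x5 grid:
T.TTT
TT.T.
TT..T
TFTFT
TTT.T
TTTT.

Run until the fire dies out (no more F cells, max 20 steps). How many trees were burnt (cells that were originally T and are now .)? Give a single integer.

Answer: 17

Derivation:
Step 1: +5 fires, +2 burnt (F count now 5)
Step 2: +7 fires, +5 burnt (F count now 7)
Step 3: +3 fires, +7 burnt (F count now 3)
Step 4: +2 fires, +3 burnt (F count now 2)
Step 5: +0 fires, +2 burnt (F count now 0)
Fire out after step 5
Initially T: 21, now '.': 26
Total burnt (originally-T cells now '.'): 17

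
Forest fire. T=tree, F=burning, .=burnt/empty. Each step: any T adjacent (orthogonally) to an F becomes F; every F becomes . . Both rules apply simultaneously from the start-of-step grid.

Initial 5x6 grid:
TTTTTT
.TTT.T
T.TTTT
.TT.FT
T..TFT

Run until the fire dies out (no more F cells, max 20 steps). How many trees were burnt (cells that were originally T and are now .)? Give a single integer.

Step 1: +4 fires, +2 burnt (F count now 4)
Step 2: +2 fires, +4 burnt (F count now 2)
Step 3: +3 fires, +2 burnt (F count now 3)
Step 4: +4 fires, +3 burnt (F count now 4)
Step 5: +4 fires, +4 burnt (F count now 4)
Step 6: +1 fires, +4 burnt (F count now 1)
Step 7: +1 fires, +1 burnt (F count now 1)
Step 8: +0 fires, +1 burnt (F count now 0)
Fire out after step 8
Initially T: 21, now '.': 28
Total burnt (originally-T cells now '.'): 19

Answer: 19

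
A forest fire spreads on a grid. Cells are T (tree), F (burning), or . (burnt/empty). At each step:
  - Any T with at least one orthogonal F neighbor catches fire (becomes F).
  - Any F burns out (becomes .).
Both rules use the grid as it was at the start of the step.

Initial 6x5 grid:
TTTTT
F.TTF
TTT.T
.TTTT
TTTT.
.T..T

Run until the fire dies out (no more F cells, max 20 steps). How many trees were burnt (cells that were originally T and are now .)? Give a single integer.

Step 1: +5 fires, +2 burnt (F count now 5)
Step 2: +5 fires, +5 burnt (F count now 5)
Step 3: +4 fires, +5 burnt (F count now 4)
Step 4: +3 fires, +4 burnt (F count now 3)
Step 5: +3 fires, +3 burnt (F count now 3)
Step 6: +0 fires, +3 burnt (F count now 0)
Fire out after step 6
Initially T: 21, now '.': 29
Total burnt (originally-T cells now '.'): 20

Answer: 20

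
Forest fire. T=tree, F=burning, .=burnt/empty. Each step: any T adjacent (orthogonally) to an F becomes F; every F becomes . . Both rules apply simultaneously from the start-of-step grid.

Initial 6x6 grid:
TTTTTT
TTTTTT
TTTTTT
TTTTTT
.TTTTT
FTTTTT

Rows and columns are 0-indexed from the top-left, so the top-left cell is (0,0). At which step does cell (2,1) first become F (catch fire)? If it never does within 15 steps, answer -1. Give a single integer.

Step 1: cell (2,1)='T' (+1 fires, +1 burnt)
Step 2: cell (2,1)='T' (+2 fires, +1 burnt)
Step 3: cell (2,1)='T' (+3 fires, +2 burnt)
Step 4: cell (2,1)='F' (+5 fires, +3 burnt)
  -> target ignites at step 4
Step 5: cell (2,1)='.' (+6 fires, +5 burnt)
Step 6: cell (2,1)='.' (+6 fires, +6 burnt)
Step 7: cell (2,1)='.' (+5 fires, +6 burnt)
Step 8: cell (2,1)='.' (+3 fires, +5 burnt)
Step 9: cell (2,1)='.' (+2 fires, +3 burnt)
Step 10: cell (2,1)='.' (+1 fires, +2 burnt)
Step 11: cell (2,1)='.' (+0 fires, +1 burnt)
  fire out at step 11

4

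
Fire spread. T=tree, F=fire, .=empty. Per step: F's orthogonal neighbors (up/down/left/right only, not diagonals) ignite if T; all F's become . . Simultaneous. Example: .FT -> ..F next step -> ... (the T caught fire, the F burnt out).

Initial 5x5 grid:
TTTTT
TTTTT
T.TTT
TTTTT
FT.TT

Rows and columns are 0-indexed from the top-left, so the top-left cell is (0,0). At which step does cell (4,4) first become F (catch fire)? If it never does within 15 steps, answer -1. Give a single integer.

Step 1: cell (4,4)='T' (+2 fires, +1 burnt)
Step 2: cell (4,4)='T' (+2 fires, +2 burnt)
Step 3: cell (4,4)='T' (+2 fires, +2 burnt)
Step 4: cell (4,4)='T' (+4 fires, +2 burnt)
Step 5: cell (4,4)='T' (+5 fires, +4 burnt)
Step 6: cell (4,4)='F' (+4 fires, +5 burnt)
  -> target ignites at step 6
Step 7: cell (4,4)='.' (+2 fires, +4 burnt)
Step 8: cell (4,4)='.' (+1 fires, +2 burnt)
Step 9: cell (4,4)='.' (+0 fires, +1 burnt)
  fire out at step 9

6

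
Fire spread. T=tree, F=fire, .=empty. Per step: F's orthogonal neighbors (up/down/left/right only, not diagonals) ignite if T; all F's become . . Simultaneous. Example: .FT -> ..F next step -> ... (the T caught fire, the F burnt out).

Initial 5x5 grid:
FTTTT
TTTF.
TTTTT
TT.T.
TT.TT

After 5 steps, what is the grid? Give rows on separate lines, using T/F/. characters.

Step 1: 5 trees catch fire, 2 burn out
  .FTFT
  FTF..
  TTTFT
  TT.T.
  TT.TT
Step 2: 7 trees catch fire, 5 burn out
  ..F.F
  .F...
  FTF.F
  TT.F.
  TT.TT
Step 3: 3 trees catch fire, 7 burn out
  .....
  .....
  .F...
  FT...
  TT.FT
Step 4: 3 trees catch fire, 3 burn out
  .....
  .....
  .....
  .F...
  FT..F
Step 5: 1 trees catch fire, 3 burn out
  .....
  .....
  .....
  .....
  .F...

.....
.....
.....
.....
.F...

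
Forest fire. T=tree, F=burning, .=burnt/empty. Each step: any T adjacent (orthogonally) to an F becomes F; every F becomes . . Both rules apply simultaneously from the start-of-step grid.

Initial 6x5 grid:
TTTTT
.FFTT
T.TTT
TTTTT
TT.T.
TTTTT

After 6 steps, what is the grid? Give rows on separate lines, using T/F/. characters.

Step 1: 4 trees catch fire, 2 burn out
  TFFTT
  ...FT
  T.FTT
  TTTTT
  TT.T.
  TTTTT
Step 2: 5 trees catch fire, 4 burn out
  F..FT
  ....F
  T..FT
  TTFTT
  TT.T.
  TTTTT
Step 3: 4 trees catch fire, 5 burn out
  ....F
  .....
  T...F
  TF.FT
  TT.T.
  TTTTT
Step 4: 4 trees catch fire, 4 burn out
  .....
  .....
  T....
  F...F
  TF.F.
  TTTTT
Step 5: 4 trees catch fire, 4 burn out
  .....
  .....
  F....
  .....
  F....
  TFTFT
Step 6: 3 trees catch fire, 4 burn out
  .....
  .....
  .....
  .....
  .....
  F.F.F

.....
.....
.....
.....
.....
F.F.F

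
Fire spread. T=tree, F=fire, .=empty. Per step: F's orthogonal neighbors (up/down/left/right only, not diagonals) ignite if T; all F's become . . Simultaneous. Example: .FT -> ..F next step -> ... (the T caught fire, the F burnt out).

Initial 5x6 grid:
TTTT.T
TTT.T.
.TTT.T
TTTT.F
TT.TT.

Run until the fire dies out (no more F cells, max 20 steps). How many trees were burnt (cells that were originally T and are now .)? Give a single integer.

Answer: 1

Derivation:
Step 1: +1 fires, +1 burnt (F count now 1)
Step 2: +0 fires, +1 burnt (F count now 0)
Fire out after step 2
Initially T: 21, now '.': 10
Total burnt (originally-T cells now '.'): 1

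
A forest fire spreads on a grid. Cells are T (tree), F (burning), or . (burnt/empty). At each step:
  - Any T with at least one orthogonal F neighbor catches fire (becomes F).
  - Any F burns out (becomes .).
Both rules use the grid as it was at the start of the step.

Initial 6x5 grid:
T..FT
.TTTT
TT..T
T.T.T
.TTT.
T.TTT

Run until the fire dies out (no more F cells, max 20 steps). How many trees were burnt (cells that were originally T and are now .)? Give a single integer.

Answer: 10

Derivation:
Step 1: +2 fires, +1 burnt (F count now 2)
Step 2: +2 fires, +2 burnt (F count now 2)
Step 3: +2 fires, +2 burnt (F count now 2)
Step 4: +2 fires, +2 burnt (F count now 2)
Step 5: +1 fires, +2 burnt (F count now 1)
Step 6: +1 fires, +1 burnt (F count now 1)
Step 7: +0 fires, +1 burnt (F count now 0)
Fire out after step 7
Initially T: 19, now '.': 21
Total burnt (originally-T cells now '.'): 10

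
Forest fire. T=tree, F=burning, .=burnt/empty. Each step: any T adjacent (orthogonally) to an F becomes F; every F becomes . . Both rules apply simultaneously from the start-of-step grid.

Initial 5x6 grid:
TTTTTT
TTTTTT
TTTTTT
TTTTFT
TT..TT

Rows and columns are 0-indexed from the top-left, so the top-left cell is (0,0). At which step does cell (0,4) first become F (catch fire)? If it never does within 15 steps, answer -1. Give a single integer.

Step 1: cell (0,4)='T' (+4 fires, +1 burnt)
Step 2: cell (0,4)='T' (+5 fires, +4 burnt)
Step 3: cell (0,4)='F' (+5 fires, +5 burnt)
  -> target ignites at step 3
Step 4: cell (0,4)='.' (+6 fires, +5 burnt)
Step 5: cell (0,4)='.' (+4 fires, +6 burnt)
Step 6: cell (0,4)='.' (+2 fires, +4 burnt)
Step 7: cell (0,4)='.' (+1 fires, +2 burnt)
Step 8: cell (0,4)='.' (+0 fires, +1 burnt)
  fire out at step 8

3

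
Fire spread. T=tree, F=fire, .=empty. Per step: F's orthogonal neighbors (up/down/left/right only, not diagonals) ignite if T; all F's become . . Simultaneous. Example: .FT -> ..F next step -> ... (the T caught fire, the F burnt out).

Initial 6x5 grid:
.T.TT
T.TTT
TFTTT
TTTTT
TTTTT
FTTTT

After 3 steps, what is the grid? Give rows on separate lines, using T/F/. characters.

Step 1: 5 trees catch fire, 2 burn out
  .T.TT
  T.TTT
  F.FTT
  TFTTT
  FTTTT
  .FTTT
Step 2: 7 trees catch fire, 5 burn out
  .T.TT
  F.FTT
  ...FT
  F.FTT
  .FTTT
  ..FTT
Step 3: 5 trees catch fire, 7 burn out
  .T.TT
  ...FT
  ....F
  ...FT
  ..FTT
  ...FT

.T.TT
...FT
....F
...FT
..FTT
...FT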